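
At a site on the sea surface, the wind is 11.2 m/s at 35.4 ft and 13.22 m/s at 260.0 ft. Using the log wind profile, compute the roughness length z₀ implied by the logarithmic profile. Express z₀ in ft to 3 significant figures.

z₀ ≈ 0.000559 ft

Log law: V(z) ∝ ln(z/z₀). With r = V₁/V₂ = 11.2/13.22 = 0.84720,
r · ln(z₂/z₀) = ln(z₁/z₀) ⇒ ln z₀ = (ln z₁ − r·ln z₂)/(1 − r)
ln z₀ = (3.56671 − 0.84720×5.56068) / 0.15280 = -7.4890
z₀ = exp(-7.4890) = 0.0005592 ft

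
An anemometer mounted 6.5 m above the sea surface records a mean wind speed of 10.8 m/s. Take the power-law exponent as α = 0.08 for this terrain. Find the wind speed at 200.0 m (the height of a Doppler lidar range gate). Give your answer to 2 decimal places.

Power-law profile: V₂ = V₁ · (z₂/z₁)^α
V₂ = 10.8 × (200.0/6.5)^0.08 = 10.8 × (30.7692)^0.08
    = 10.8 × 1.3154 = 14.2060 m/s

14.21 m/s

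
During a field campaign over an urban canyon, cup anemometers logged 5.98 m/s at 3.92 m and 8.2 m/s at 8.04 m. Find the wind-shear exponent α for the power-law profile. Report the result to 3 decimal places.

α ≈ 0.440

Power law: V₂/V₁ = (z₂/z₁)^α ⇒ α = ln(V₂/V₁) / ln(z₂/z₁)
α = ln(8.2/5.98) / ln(8.04/3.92) = ln(1.3712) / ln(2.0510)
  = 0.31571 / 0.71834 = 0.43951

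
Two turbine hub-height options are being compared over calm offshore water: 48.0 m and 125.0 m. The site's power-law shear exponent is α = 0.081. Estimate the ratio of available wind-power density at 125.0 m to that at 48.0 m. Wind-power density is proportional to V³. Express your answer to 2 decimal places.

Speed ratio: V_B/V_A = (z_B/z_A)^α = (125.0/48.0)^0.081 = (2.6042)^0.081 = 1.08061
Power-density ratio: P_B/P_A = (V_B/V_A)³ = (1.08061)³ = 1.26185

1.26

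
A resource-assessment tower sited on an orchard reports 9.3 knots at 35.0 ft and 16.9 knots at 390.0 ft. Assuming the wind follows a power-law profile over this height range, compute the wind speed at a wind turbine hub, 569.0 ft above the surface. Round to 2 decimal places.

18.56 knots

First find α: α = ln(V₂/V₁)/ln(z₂/z₁) = ln(16.9/9.3)/ln(390.0/35.0) = 0.59730/2.41080 = 0.2478
Extrapolate from 390.0 ft to 569.0 ft: V₃ = 16.9 × (569.0/390.0)^0.2478 = 16.9 × 1.0981 = 18.5580 knots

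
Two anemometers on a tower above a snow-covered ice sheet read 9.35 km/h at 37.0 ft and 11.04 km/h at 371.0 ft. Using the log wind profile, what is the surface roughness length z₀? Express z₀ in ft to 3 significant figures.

Log law: V(z) ∝ ln(z/z₀). With r = V₁/V₂ = 9.35/11.04 = 0.84692,
r · ln(z₂/z₀) = ln(z₁/z₀) ⇒ ln z₀ = (ln z₁ − r·ln z₂)/(1 − r)
ln z₀ = (3.61092 − 0.84692×5.91620) / 0.15308 = -9.1432
z₀ = exp(-9.1432) = 0.0001069 ft

z₀ ≈ 0.000107 ft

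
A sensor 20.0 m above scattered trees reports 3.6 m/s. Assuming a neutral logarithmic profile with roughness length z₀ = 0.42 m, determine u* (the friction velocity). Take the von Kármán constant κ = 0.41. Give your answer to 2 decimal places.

u* ≈ 0.38 m/s

Log law: V(z) = (u*/κ) · ln(z/z₀) ⇒ u* = κ · V / ln(z/z₀)
u* = 0.41 × 3.6 / ln(20.0/0.42) = 0.41 × 3.6 / 3.8632
   = 1.4760 / 3.8632 = 0.3821 m/s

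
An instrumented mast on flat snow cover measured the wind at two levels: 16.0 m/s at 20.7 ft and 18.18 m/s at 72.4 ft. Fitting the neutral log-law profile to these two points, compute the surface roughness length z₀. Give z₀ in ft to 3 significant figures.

Log law: V(z) ∝ ln(z/z₀). With r = V₁/V₂ = 16.0/18.18 = 0.88009,
r · ln(z₂/z₀) = ln(z₁/z₀) ⇒ ln z₀ = (ln z₁ − r·ln z₂)/(1 − r)
ln z₀ = (3.03013 − 0.88009×4.28221) / 0.11991 = -6.1594
z₀ = exp(-6.1594) = 0.002114 ft

z₀ ≈ 0.00211 ft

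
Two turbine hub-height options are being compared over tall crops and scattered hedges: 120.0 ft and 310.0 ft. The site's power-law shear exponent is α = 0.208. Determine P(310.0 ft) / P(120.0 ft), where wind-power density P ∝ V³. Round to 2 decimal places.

Speed ratio: V_B/V_A = (z_B/z_A)^α = (310.0/120.0)^0.208 = (2.5833)^0.208 = 1.21824
Power-density ratio: P_B/P_A = (V_B/V_A)³ = (1.21824)³ = 1.80801

1.81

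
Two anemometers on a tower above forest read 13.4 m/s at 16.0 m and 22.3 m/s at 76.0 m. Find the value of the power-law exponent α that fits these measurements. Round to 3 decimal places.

Power law: V₂/V₁ = (z₂/z₁)^α ⇒ α = ln(V₂/V₁) / ln(z₂/z₁)
α = ln(22.3/13.4) / ln(76.0/16.0) = ln(1.6642) / ln(4.7500)
  = 0.50933 / 1.55814 = 0.32688

α ≈ 0.327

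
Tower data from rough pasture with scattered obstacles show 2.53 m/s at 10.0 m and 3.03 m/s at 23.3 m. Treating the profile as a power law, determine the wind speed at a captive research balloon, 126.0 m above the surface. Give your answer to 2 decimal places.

First find α: α = ln(V₂/V₁)/ln(z₂/z₁) = ln(3.03/2.53)/ln(23.3/10.0) = 0.18034/0.84587 = 0.2132
Extrapolate from 23.3 m to 126.0 m: V₃ = 3.03 × (126.0/23.3)^0.2132 = 3.03 × 1.4331 = 4.3424 m/s

4.34 m/s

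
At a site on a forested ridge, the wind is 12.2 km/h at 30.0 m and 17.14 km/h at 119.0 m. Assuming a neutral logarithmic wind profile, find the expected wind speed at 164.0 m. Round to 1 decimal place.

Log law: V ∝ ln(z/z₀). From the pair, with r = V₁/V₂ = 0.71179,
ln z₀ = (ln z₁ − r·ln z₂)/(1 − r) = (3.4012 − 0.71179×4.7791)/0.28821 = -0.0018 → z₀ = 0.9982 m
V₃ = V₁ · ln(z₃/z₀)/ln(z₁/z₀) = 12.2 × 5.1016/3.4030 = 18.2899 km/h

18.3 km/h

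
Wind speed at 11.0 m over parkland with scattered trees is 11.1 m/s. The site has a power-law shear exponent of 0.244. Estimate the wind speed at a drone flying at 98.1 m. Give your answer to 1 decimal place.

18.9 m/s

Power-law profile: V₂ = V₁ · (z₂/z₁)^α
V₂ = 11.1 × (98.1/11.0)^0.244 = 11.1 × (8.9182)^0.244
    = 11.1 × 1.7056 = 18.9317 m/s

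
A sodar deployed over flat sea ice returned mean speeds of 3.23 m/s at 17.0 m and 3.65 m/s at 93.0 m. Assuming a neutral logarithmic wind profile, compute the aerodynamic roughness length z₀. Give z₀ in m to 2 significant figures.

z₀ ≈ 0.000036 m

Log law: V(z) ∝ ln(z/z₀). With r = V₁/V₂ = 3.23/3.65 = 0.88493,
r · ln(z₂/z₀) = ln(z₁/z₀) ⇒ ln z₀ = (ln z₁ − r·ln z₂)/(1 − r)
ln z₀ = (2.83321 − 0.88493×4.53260) / 0.11507 = -10.2359
z₀ = exp(-10.2359) = 0.00003586 m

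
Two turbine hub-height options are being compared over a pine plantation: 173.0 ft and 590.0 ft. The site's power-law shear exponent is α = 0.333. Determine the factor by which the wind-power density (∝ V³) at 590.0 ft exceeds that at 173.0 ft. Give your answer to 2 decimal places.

Speed ratio: V_B/V_A = (z_B/z_A)^α = (590.0/173.0)^0.333 = (3.4104)^0.333 = 1.50461
Power-density ratio: P_B/P_A = (V_B/V_A)³ = (1.50461)³ = 3.40622

3.41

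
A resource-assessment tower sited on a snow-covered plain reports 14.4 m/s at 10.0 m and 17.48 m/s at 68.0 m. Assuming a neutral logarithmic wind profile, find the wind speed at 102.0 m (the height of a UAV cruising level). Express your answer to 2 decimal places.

18.13 m/s

Log law: V ∝ ln(z/z₀). From the pair, with r = V₁/V₂ = 0.82380,
ln z₀ = (ln z₁ − r·ln z₂)/(1 − r) = (2.3026 − 0.82380×4.2195)/0.17620 = -6.6597 → z₀ = 0.001282 m
V₃ = V₁ · ln(z₃/z₀)/ln(z₁/z₀) = 14.4 × 11.2846/8.9622 = 18.1315 m/s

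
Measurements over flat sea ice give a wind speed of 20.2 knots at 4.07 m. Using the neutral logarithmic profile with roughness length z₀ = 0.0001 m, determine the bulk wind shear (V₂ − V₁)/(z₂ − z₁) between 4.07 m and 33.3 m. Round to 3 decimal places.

0.137 knots/m

Log law: V₂ = V₁ · ln(z₂/z₀)/ln(z₁/z₀) = 20.2 × 12.7159/10.6140 = 24.2003 knots
ΔV/Δz = (24.2003 − 20.2)/(33.3 − 4.07) = 4.0003/29.2300 = 0.13685 knots/m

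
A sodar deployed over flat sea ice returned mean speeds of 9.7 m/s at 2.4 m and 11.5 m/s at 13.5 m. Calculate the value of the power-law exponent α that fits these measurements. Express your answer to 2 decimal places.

α ≈ 0.10

Power law: V₂/V₁ = (z₂/z₁)^α ⇒ α = ln(V₂/V₁) / ln(z₂/z₁)
α = ln(11.5/9.7) / ln(13.5/2.4) = ln(1.1856) / ln(5.6250)
  = 0.17022 / 1.72722 = 0.09855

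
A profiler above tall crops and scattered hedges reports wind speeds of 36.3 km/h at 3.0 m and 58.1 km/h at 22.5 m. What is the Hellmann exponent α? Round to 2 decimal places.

Power law: V₂/V₁ = (z₂/z₁)^α ⇒ α = ln(V₂/V₁) / ln(z₂/z₁)
α = ln(58.1/36.3) / ln(22.5/3.0) = ln(1.6006) / ln(7.5000)
  = 0.47035 / 2.01490 = 0.23343

α ≈ 0.23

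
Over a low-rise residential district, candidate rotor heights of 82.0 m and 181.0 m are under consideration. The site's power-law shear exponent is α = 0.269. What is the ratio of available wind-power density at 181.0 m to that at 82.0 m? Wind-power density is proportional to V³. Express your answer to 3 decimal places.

1.895

Speed ratio: V_B/V_A = (z_B/z_A)^α = (181.0/82.0)^0.269 = (2.2073)^0.269 = 1.23737
Power-density ratio: P_B/P_A = (V_B/V_A)³ = (1.23737)³ = 1.89452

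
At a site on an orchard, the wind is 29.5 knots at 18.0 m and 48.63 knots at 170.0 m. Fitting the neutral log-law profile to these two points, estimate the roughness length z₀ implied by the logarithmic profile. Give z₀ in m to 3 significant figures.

Log law: V(z) ∝ ln(z/z₀). With r = V₁/V₂ = 29.5/48.63 = 0.60662,
r · ln(z₂/z₀) = ln(z₁/z₀) ⇒ ln z₀ = (ln z₁ − r·ln z₂)/(1 − r)
ln z₀ = (2.89037 − 0.60662×5.13580) / 0.39338 = -0.5723
z₀ = exp(-0.5723) = 0.5643 m

z₀ ≈ 0.564 m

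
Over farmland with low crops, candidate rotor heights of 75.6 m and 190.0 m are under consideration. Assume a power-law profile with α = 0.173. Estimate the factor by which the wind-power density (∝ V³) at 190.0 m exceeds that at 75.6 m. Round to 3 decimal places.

Speed ratio: V_B/V_A = (z_B/z_A)^α = (190.0/75.6)^0.173 = (2.5132)^0.173 = 1.17284
Power-density ratio: P_B/P_A = (V_B/V_A)³ = (1.17284)³ = 1.61332

1.613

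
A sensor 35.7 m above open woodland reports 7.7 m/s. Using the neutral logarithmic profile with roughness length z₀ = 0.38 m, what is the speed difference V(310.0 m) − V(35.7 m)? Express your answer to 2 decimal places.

3.66 m/s

Log law: V₂ = V₁ · ln(z₂/z₀)/ln(z₁/z₀) = 7.7 × 6.7042/4.5427 = 11.3636 m/s
ΔV = 11.3636 − 7.7 = 3.6636 m/s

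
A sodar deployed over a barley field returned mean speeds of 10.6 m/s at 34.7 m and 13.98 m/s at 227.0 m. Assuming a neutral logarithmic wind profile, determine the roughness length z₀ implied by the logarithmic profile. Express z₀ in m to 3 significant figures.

Log law: V(z) ∝ ln(z/z₀). With r = V₁/V₂ = 10.6/13.98 = 0.75823,
r · ln(z₂/z₀) = ln(z₁/z₀) ⇒ ln z₀ = (ln z₁ − r·ln z₂)/(1 − r)
ln z₀ = (3.54674 − 0.75823×5.42495) / 0.24177 = -2.3435
z₀ = exp(-2.3435) = 0.09599 m

z₀ ≈ 0.0960 m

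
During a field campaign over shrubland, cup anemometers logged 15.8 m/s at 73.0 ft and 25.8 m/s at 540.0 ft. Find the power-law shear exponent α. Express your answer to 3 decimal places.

Power law: V₂/V₁ = (z₂/z₁)^α ⇒ α = ln(V₂/V₁) / ln(z₂/z₁)
α = ln(25.8/15.8) / ln(540.0/73.0) = ln(1.6329) / ln(7.3973)
  = 0.49036 / 2.00111 = 0.24505

α ≈ 0.245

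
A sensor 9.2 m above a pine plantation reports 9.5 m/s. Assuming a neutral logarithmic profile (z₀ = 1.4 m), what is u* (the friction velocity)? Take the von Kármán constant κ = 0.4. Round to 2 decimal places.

u* ≈ 2.02 m/s

Log law: V(z) = (u*/κ) · ln(z/z₀) ⇒ u* = κ · V / ln(z/z₀)
u* = 0.4 × 9.5 / ln(9.2/1.4) = 0.4 × 9.5 / 1.8827
   = 3.8000 / 1.8827 = 2.0183 m/s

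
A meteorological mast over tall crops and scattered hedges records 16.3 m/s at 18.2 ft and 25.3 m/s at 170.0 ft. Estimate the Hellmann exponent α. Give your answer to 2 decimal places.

α ≈ 0.20

Power law: V₂/V₁ = (z₂/z₁)^α ⇒ α = ln(V₂/V₁) / ln(z₂/z₁)
α = ln(25.3/16.3) / ln(170.0/18.2) = ln(1.5521) / ln(9.3407)
  = 0.43964 / 2.23438 = 0.19676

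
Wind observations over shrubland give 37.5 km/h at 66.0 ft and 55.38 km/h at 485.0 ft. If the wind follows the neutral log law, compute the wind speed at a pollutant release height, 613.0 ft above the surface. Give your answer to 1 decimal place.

57.5 km/h

Log law: V ∝ ln(z/z₀). From the pair, with r = V₁/V₂ = 0.67714,
ln z₀ = (ln z₁ − r·ln z₂)/(1 − r) = (4.1897 − 0.67714×6.1841)/0.32286 = 0.0066 → z₀ = 1.007 ft
V₃ = V₁ · ln(z₃/z₀)/ln(z₁/z₀) = 37.5 × 6.4118/4.1831 = 57.4797 km/h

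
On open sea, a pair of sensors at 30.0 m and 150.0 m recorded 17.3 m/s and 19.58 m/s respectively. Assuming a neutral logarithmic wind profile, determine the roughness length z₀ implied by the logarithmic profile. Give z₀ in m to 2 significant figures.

z₀ ≈ 0.00015 m

Log law: V(z) ∝ ln(z/z₀). With r = V₁/V₂ = 17.3/19.58 = 0.88355,
r · ln(z₂/z₀) = ln(z₁/z₀) ⇒ ln z₀ = (ln z₁ − r·ln z₂)/(1 − r)
ln z₀ = (3.40120 − 0.88355×5.01064) / 0.11645 = -8.8108
z₀ = exp(-8.8108) = 0.0001491 m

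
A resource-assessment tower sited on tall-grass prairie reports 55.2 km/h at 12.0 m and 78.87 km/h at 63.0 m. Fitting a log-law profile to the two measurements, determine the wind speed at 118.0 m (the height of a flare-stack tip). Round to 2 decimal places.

Log law: V ∝ ln(z/z₀). From the pair, with r = V₁/V₂ = 0.69989,
ln z₀ = (ln z₁ − r·ln z₂)/(1 − r) = (2.4849 − 0.69989×4.1431)/0.30011 = -1.3822 → z₀ = 0.2510 m
V₃ = V₁ · ln(z₃/z₀)/ln(z₁/z₀) = 55.2 × 6.1529/3.8671 = 87.8278 km/h

87.83 km/h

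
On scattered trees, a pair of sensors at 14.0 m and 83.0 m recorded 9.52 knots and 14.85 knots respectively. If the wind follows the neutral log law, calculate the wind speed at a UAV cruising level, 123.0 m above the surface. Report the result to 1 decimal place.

Log law: V ∝ ln(z/z₀). From the pair, with r = V₁/V₂ = 0.64108,
ln z₀ = (ln z₁ − r·ln z₂)/(1 − r) = (2.6391 − 0.64108×4.4188)/0.35892 = -0.5398 → z₀ = 0.5828 m
V₃ = V₁ · ln(z₃/z₀)/ln(z₁/z₀) = 9.52 × 5.3520/3.1789 = 16.0280 knots

16.0 knots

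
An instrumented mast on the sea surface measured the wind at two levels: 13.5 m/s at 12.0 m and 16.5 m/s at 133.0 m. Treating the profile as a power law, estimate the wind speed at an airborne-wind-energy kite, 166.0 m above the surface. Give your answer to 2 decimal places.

16.81 m/s

First find α: α = ln(V₂/V₁)/ln(z₂/z₁) = ln(16.5/13.5)/ln(133.0/12.0) = 0.20067/2.40544 = 0.0834
Extrapolate from 133.0 m to 166.0 m: V₃ = 16.5 × (166.0/133.0)^0.0834 = 16.5 × 1.0187 = 16.8079 m/s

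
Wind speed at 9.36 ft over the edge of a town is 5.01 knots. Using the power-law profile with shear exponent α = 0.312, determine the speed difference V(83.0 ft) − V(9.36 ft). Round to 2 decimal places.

Power law: V₂ = V₁ · (z₂/z₁)^α = 5.01 × (8.8675)^0.312 = 9.8981 knots
ΔV = 9.8981 − 5.01 = 4.8881 knots

4.89 knots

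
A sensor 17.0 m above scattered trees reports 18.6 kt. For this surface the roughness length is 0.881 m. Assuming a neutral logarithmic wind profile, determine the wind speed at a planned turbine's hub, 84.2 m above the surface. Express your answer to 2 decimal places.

28.65 kt

Log law: V(z) ∝ ln(z/z₀), so V₂/V₁ = ln(z₂/z₀) / ln(z₁/z₀).
ln(84.2/0.881) = 4.5599, ln(17.0/0.881) = 2.9599
V₂ = 18.6 × 4.5599/2.9599 = 18.6 × 1.5406 = 28.6542 kt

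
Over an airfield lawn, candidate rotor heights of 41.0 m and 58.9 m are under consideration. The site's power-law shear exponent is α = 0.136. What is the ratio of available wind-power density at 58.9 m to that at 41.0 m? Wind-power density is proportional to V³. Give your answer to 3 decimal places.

1.159

Speed ratio: V_B/V_A = (z_B/z_A)^α = (58.9/41.0)^0.136 = (1.4366)^0.136 = 1.05050
Power-density ratio: P_B/P_A = (V_B/V_A)³ = (1.05050)³ = 1.15929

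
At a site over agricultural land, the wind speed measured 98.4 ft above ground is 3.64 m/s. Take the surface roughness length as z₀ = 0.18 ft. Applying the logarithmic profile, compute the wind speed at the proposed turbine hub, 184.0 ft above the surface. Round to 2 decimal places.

Log law: V(z) ∝ ln(z/z₀), so V₂/V₁ = ln(z₂/z₀) / ln(z₁/z₀).
ln(184.0/0.18) = 6.9297, ln(98.4/0.18) = 6.3038
V₂ = 3.64 × 6.9297/6.3038 = 3.64 × 1.0993 = 4.0014 m/s

4.00 m/s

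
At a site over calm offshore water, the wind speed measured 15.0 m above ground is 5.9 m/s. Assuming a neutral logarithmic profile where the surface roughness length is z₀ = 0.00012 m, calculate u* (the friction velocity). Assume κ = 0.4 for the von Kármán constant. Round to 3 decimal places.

u* ≈ 0.201 m/s

Log law: V(z) = (u*/κ) · ln(z/z₀) ⇒ u* = κ · V / ln(z/z₀)
u* = 0.4 × 5.9 / ln(15.0/0.00012) = 0.4 × 5.9 / 11.7361
   = 2.3600 / 11.7361 = 0.2011 m/s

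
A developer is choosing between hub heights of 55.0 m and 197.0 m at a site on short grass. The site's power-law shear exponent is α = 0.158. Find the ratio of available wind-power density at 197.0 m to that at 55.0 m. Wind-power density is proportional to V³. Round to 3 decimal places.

Speed ratio: V_B/V_A = (z_B/z_A)^α = (197.0/55.0)^0.158 = (3.5818)^0.158 = 1.22334
Power-density ratio: P_B/P_A = (V_B/V_A)³ = (1.22334)³ = 1.83082

1.831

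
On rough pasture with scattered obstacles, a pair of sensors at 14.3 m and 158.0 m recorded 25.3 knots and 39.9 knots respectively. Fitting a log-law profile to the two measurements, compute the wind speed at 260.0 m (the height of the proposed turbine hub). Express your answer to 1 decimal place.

42.9 knots

Log law: V ∝ ln(z/z₀). From the pair, with r = V₁/V₂ = 0.63409,
ln z₀ = (ln z₁ − r·ln z₂)/(1 − r) = (2.6603 − 0.63409×5.0626)/0.36591 = -1.5027 → z₀ = 0.2225 m
V₃ = V₁ · ln(z₃/z₀)/ln(z₁/z₀) = 25.3 × 7.0634/4.1630 = 42.9271 knots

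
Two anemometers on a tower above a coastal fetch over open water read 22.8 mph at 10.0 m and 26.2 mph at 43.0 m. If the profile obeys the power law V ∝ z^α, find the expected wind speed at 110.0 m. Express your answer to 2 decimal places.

28.65 mph

First find α: α = ln(V₂/V₁)/ln(z₂/z₁) = ln(26.2/22.8)/ln(43.0/10.0) = 0.13900/1.45862 = 0.0953
Extrapolate from 43.0 m to 110.0 m: V₃ = 26.2 × (110.0/43.0)^0.0953 = 26.2 × 1.0936 = 28.6533 mph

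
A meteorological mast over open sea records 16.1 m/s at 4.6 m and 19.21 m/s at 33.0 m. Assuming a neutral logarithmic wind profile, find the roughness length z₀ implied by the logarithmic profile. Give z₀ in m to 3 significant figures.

z₀ ≈ 0.000171 m

Log law: V(z) ∝ ln(z/z₀). With r = V₁/V₂ = 16.1/19.21 = 0.83811,
r · ln(z₂/z₀) = ln(z₁/z₀) ⇒ ln z₀ = (ln z₁ − r·ln z₂)/(1 − r)
ln z₀ = (1.52606 − 0.83811×3.49651) / 0.16189 = -8.6747
z₀ = exp(-8.6747) = 0.0001709 m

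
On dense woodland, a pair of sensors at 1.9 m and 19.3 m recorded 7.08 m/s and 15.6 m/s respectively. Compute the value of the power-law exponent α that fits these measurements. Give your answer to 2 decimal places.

α ≈ 0.34

Power law: V₂/V₁ = (z₂/z₁)^α ⇒ α = ln(V₂/V₁) / ln(z₂/z₁)
α = ln(15.6/7.08) / ln(19.3/1.9) = ln(2.2034) / ln(10.1579)
  = 0.79000 / 2.31825 = 0.34077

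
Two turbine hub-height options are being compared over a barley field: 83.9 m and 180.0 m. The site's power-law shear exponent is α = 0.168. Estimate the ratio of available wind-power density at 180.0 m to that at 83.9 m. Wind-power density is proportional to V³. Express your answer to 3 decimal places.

Speed ratio: V_B/V_A = (z_B/z_A)^α = (180.0/83.9)^0.168 = (2.1454)^0.168 = 1.13683
Power-density ratio: P_B/P_A = (V_B/V_A)³ = (1.13683)³ = 1.46920

1.469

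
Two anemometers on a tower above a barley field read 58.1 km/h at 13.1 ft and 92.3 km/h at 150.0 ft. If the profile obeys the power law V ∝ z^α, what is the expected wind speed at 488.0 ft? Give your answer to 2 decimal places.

115.47 km/h

First find α: α = ln(V₂/V₁)/ln(z₂/z₁) = ln(92.3/58.1)/ln(150.0/13.1) = 0.46288/2.43802 = 0.1899
Extrapolate from 150.0 ft to 488.0 ft: V₃ = 92.3 × (488.0/150.0)^0.1899 = 92.3 × 1.2510 = 115.4706 km/h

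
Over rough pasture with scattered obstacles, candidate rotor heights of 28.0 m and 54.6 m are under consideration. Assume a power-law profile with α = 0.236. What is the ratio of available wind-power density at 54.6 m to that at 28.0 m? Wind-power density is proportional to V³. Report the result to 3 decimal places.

Speed ratio: V_B/V_A = (z_B/z_A)^α = (54.6/28.0)^0.236 = (1.9500)^0.236 = 1.17071
Power-density ratio: P_B/P_A = (V_B/V_A)³ = (1.17071)³ = 1.60452

1.605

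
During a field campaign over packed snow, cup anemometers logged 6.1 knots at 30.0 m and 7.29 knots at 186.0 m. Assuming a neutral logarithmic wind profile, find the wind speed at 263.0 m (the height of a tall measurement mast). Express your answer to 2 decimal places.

Log law: V ∝ ln(z/z₀). From the pair, with r = V₁/V₂ = 0.83676,
ln z₀ = (ln z₁ − r·ln z₂)/(1 − r) = (3.4012 − 0.83676×5.2257)/0.16324 = -5.9515 → z₀ = 0.002602 m
V₃ = V₁ · ln(z₃/z₀)/ln(z₁/z₀) = 6.1 × 11.5237/9.3527 = 7.5159 knots

7.52 knots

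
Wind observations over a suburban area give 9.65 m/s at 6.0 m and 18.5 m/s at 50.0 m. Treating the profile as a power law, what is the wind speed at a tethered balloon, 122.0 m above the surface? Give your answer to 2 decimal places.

24.33 m/s

First find α: α = ln(V₂/V₁)/ln(z₂/z₁) = ln(18.5/9.65)/ln(50.0/6.0) = 0.65081/2.12026 = 0.3069
Extrapolate from 50.0 m to 122.0 m: V₃ = 18.5 × (122.0/50.0)^0.3069 = 18.5 × 1.3149 = 24.3266 m/s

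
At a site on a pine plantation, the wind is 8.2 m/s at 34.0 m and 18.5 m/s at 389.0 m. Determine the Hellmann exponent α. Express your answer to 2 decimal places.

α ≈ 0.33

Power law: V₂/V₁ = (z₂/z₁)^α ⇒ α = ln(V₂/V₁) / ln(z₂/z₁)
α = ln(18.5/8.2) / ln(389.0/34.0) = ln(2.2561) / ln(11.4412)
  = 0.81364 / 2.43722 = 0.33384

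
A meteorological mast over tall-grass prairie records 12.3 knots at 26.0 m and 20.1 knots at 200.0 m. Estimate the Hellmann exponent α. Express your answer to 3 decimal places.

Power law: V₂/V₁ = (z₂/z₁)^α ⇒ α = ln(V₂/V₁) / ln(z₂/z₁)
α = ln(20.1/12.3) / ln(200.0/26.0) = ln(1.6341) / ln(7.6923)
  = 0.49112 / 2.04022 = 0.24072

α ≈ 0.241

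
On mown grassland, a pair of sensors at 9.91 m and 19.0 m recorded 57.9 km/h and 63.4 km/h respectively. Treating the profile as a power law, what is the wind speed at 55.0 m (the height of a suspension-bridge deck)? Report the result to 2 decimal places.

First find α: α = ln(V₂/V₁)/ln(z₂/z₁) = ln(63.4/57.9)/ln(19.0/9.91) = 0.09075/0.65089 = 0.1394
Extrapolate from 19.0 m to 55.0 m: V₃ = 63.4 × (55.0/19.0)^0.1394 = 63.4 × 1.1597 = 73.5268 km/h

73.53 km/h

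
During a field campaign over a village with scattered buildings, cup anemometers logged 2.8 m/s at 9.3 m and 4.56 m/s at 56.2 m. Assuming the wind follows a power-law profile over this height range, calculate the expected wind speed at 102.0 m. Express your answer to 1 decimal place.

First find α: α = ln(V₂/V₁)/ln(z₂/z₁) = ln(4.56/2.8)/ln(56.2/9.3) = 0.48770/1.79890 = 0.2711
Extrapolate from 56.2 m to 102.0 m: V₃ = 4.56 × (102.0/56.2)^0.2711 = 4.56 × 1.1754 = 5.3598 m/s

5.4 m/s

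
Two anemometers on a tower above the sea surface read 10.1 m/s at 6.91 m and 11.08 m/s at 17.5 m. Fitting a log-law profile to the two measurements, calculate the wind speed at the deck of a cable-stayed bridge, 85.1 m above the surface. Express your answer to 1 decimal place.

Log law: V ∝ ln(z/z₀). From the pair, with r = V₁/V₂ = 0.91155,
ln z₀ = (ln z₁ − r·ln z₂)/(1 − r) = (1.9330 − 0.91155×2.8622)/0.08845 = -7.6438 → z₀ = 0.0004790 m
V₃ = V₁ · ln(z₃/z₀)/ln(z₁/z₀) = 10.1 × 12.0876/9.5768 = 12.7480 m/s

12.7 m/s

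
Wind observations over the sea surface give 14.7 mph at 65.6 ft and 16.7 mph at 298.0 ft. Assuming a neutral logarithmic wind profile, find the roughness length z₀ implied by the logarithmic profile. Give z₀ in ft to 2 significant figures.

Log law: V(z) ∝ ln(z/z₀). With r = V₁/V₂ = 14.7/16.7 = 0.88024,
r · ln(z₂/z₀) = ln(z₁/z₀) ⇒ ln z₀ = (ln z₁ − r·ln z₂)/(1 − r)
ln z₀ = (4.18358 − 0.88024×5.69709) / 0.11976 = -6.9408
z₀ = exp(-6.9408) = 0.0009675 ft

z₀ ≈ 0.00097 ft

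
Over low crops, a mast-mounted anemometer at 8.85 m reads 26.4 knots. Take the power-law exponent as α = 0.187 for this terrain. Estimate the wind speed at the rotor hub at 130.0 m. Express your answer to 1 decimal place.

43.6 knots

Power-law profile: V₂ = V₁ · (z₂/z₁)^α
V₂ = 26.4 × (130.0/8.85)^0.187 = 26.4 × (14.6893)^0.187
    = 26.4 × 1.6528 = 43.6348 knots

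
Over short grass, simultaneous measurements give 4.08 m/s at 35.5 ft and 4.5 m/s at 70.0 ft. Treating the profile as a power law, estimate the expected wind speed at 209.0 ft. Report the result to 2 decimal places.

First find α: α = ln(V₂/V₁)/ln(z₂/z₁) = ln(4.5/4.08)/ln(70.0/35.5) = 0.09798/0.67896 = 0.1443
Extrapolate from 70.0 ft to 209.0 ft: V₃ = 4.5 × (209.0/70.0)^0.1443 = 4.5 × 1.1710 = 5.2695 m/s

5.27 m/s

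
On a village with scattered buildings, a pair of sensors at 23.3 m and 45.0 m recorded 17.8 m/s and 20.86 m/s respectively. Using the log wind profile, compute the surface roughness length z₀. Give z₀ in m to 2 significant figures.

Log law: V(z) ∝ ln(z/z₀). With r = V₁/V₂ = 17.8/20.86 = 0.85331,
r · ln(z₂/z₀) = ln(z₁/z₀) ⇒ ln z₀ = (ln z₁ − r·ln z₂)/(1 − r)
ln z₀ = (3.14845 − 0.85331×3.80666) / 0.14669 = -0.6803
z₀ = exp(-0.6803) = 0.5064 m

z₀ ≈ 0.51 m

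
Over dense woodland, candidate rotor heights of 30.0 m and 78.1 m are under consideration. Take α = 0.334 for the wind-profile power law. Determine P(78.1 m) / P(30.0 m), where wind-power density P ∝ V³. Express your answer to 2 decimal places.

Speed ratio: V_B/V_A = (z_B/z_A)^α = (78.1/30.0)^0.334 = (2.6033)^0.334 = 1.37653
Power-density ratio: P_B/P_A = (V_B/V_A)³ = (1.37653)³ = 2.60832

2.61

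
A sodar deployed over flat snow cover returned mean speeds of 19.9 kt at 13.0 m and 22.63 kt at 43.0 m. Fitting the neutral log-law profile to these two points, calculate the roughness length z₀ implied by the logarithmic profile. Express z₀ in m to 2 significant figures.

Log law: V(z) ∝ ln(z/z₀). With r = V₁/V₂ = 19.9/22.63 = 0.87936,
r · ln(z₂/z₀) = ln(z₁/z₀) ⇒ ln z₀ = (ln z₁ − r·ln z₂)/(1 − r)
ln z₀ = (2.56495 − 0.87936×3.76120) / 0.12064 = -6.1550
z₀ = exp(-6.1550) = 0.002123 m

z₀ ≈ 0.0021 m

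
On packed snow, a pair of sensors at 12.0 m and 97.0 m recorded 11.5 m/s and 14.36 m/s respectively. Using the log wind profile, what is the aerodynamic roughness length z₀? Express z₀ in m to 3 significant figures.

z₀ ≈ 0.00269 m

Log law: V(z) ∝ ln(z/z₀). With r = V₁/V₂ = 11.5/14.36 = 0.80084,
r · ln(z₂/z₀) = ln(z₁/z₀) ⇒ ln z₀ = (ln z₁ − r·ln z₂)/(1 − r)
ln z₀ = (2.48491 − 0.80084×4.57471) / 0.19916 = -5.9182
z₀ = exp(-5.9182) = 0.002690 m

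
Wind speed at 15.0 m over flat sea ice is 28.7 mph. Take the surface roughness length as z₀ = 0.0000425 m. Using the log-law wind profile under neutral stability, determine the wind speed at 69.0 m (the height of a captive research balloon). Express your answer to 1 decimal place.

32.1 mph

Log law: V(z) ∝ ln(z/z₀), so V₂/V₁ = ln(z₂/z₀) / ln(z₁/z₀).
ln(69.0/0.0000425) = 14.3001, ln(15.0/0.0000425) = 12.7741
V₂ = 28.7 × 14.3001/12.7741 = 28.7 × 1.1195 = 32.1287 mph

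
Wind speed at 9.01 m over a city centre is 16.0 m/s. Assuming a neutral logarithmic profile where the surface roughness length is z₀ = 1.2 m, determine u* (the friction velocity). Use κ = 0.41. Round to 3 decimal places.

Log law: V(z) = (u*/κ) · ln(z/z₀) ⇒ u* = κ · V / ln(z/z₀)
u* = 0.41 × 16.0 / ln(9.01/1.2) = 0.41 × 16.0 / 2.0160
   = 6.5600 / 2.0160 = 3.2539 m/s

u* ≈ 3.254 m/s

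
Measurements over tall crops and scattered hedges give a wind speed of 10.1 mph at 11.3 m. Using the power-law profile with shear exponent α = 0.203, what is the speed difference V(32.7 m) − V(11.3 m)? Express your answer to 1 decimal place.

Power law: V₂ = V₁ · (z₂/z₁)^α = 10.1 × (2.8938)^0.203 = 12.5314 mph
ΔV = 12.5314 − 10.1 = 2.4314 mph

2.4 mph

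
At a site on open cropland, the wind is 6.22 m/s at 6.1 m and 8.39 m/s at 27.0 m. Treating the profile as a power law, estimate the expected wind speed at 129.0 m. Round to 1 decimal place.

First find α: α = ln(V₂/V₁)/ln(z₂/z₁) = ln(8.39/6.22)/ln(27.0/6.1) = 0.29927/1.48755 = 0.2012
Extrapolate from 27.0 m to 129.0 m: V₃ = 8.39 × (129.0/27.0)^0.2012 = 8.39 × 1.3698 = 11.4924 m/s

11.5 m/s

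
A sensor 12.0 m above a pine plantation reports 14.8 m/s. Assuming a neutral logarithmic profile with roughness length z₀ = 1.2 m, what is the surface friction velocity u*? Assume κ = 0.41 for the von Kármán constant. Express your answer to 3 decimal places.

u* ≈ 2.635 m/s

Log law: V(z) = (u*/κ) · ln(z/z₀) ⇒ u* = κ · V / ln(z/z₀)
u* = 0.41 × 14.8 / ln(12.0/1.2) = 0.41 × 14.8 / 2.3026
   = 6.0680 / 2.3026 = 2.6353 m/s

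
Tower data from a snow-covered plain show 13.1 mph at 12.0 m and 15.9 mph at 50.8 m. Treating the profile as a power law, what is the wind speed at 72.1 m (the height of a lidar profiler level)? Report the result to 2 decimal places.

First find α: α = ln(V₂/V₁)/ln(z₂/z₁) = ln(15.9/13.1)/ln(50.8/12.0) = 0.19371/1.44299 = 0.1342
Extrapolate from 50.8 m to 72.1 m: V₃ = 15.9 × (72.1/50.8)^0.1342 = 15.9 × 1.0481 = 16.6652 mph

16.67 mph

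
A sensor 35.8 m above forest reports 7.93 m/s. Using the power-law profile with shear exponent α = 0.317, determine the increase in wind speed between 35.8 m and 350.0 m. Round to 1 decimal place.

8.4 m/s

Power law: V₂ = V₁ · (z₂/z₁)^α = 7.93 × (9.7765)^0.317 = 16.3366 m/s
ΔV = 16.3366 − 7.93 = 8.4066 m/s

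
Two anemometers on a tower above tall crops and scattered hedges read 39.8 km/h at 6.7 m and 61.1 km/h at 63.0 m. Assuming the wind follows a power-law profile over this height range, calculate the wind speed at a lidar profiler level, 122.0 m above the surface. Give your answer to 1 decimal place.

First find α: α = ln(V₂/V₁)/ln(z₂/z₁) = ln(61.1/39.8)/ln(63.0/6.7) = 0.42864/2.24103 = 0.1913
Extrapolate from 63.0 m to 122.0 m: V₃ = 61.1 × (122.0/63.0)^0.1913 = 61.1 × 1.1347 = 69.3330 km/h

69.3 km/h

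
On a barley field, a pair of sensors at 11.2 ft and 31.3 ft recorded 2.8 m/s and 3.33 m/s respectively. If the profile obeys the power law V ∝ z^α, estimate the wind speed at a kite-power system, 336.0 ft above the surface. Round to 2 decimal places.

First find α: α = ln(V₂/V₁)/ln(z₂/z₁) = ln(3.33/2.8)/ln(31.3/11.2) = 0.17335/1.02770 = 0.1687
Extrapolate from 31.3 ft to 336.0 ft: V₃ = 3.33 × (336.0/31.3)^0.1687 = 3.33 × 1.4924 = 4.9696 m/s

4.97 m/s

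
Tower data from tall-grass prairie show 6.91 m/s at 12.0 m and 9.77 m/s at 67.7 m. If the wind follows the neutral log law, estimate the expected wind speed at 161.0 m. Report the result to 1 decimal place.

11.2 m/s

Log law: V ∝ ln(z/z₀). From the pair, with r = V₁/V₂ = 0.70727,
ln z₀ = (ln z₁ − r·ln z₂)/(1 − r) = (2.4849 − 0.70727×4.2151)/0.29273 = -1.6954 → z₀ = 0.1835 m
V₃ = V₁ · ln(z₃/z₀)/ln(z₁/z₀) = 6.91 × 6.7768/4.1803 = 11.2020 m/s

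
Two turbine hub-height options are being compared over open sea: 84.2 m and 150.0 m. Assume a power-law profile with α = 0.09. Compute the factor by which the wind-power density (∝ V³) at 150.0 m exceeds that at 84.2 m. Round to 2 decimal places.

1.17

Speed ratio: V_B/V_A = (z_B/z_A)^α = (150.0/84.2)^0.09 = (1.7815)^0.09 = 1.05334
Power-density ratio: P_B/P_A = (V_B/V_A)³ = (1.05334)³ = 1.16872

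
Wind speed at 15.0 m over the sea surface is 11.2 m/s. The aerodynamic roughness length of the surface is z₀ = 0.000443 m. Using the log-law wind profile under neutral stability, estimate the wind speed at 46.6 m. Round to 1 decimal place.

12.4 m/s

Log law: V(z) ∝ ln(z/z₀), so V₂/V₁ = ln(z₂/z₀) / ln(z₁/z₀).
ln(46.6/0.000443) = 11.5635, ln(15.0/0.000443) = 10.4300
V₂ = 11.2 × 11.5635/10.4300 = 11.2 × 1.1087 = 12.4172 m/s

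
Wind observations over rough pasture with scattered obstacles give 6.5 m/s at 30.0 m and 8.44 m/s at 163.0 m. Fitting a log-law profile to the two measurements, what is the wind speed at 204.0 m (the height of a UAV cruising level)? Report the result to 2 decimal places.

8.70 m/s

Log law: V ∝ ln(z/z₀). From the pair, with r = V₁/V₂ = 0.77014,
ln z₀ = (ln z₁ − r·ln z₂)/(1 − r) = (3.4012 − 0.77014×5.0938)/0.22986 = -2.2697 → z₀ = 0.1033 m
V₃ = V₁ · ln(z₃/z₀)/ln(z₁/z₀) = 6.5 × 7.5878/5.6709 = 8.6972 m/s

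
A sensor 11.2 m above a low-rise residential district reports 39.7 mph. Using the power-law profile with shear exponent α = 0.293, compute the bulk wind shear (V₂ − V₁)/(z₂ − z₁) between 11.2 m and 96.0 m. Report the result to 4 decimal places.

0.4104 mph/m

Power law: V₂ = V₁ · (z₂/z₁)^α = 39.7 × (8.5714)^0.293 = 74.5032 mph
ΔV/Δz = (74.5032 − 39.7)/(96.0 − 11.2) = 34.8032/84.8000 = 0.41042 mph/m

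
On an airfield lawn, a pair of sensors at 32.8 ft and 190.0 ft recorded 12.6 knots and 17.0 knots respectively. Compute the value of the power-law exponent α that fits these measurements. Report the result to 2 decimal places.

α ≈ 0.17

Power law: V₂/V₁ = (z₂/z₁)^α ⇒ α = ln(V₂/V₁) / ln(z₂/z₁)
α = ln(17.0/12.6) / ln(190.0/32.8) = ln(1.3492) / ln(5.7927)
  = 0.29952 / 1.75660 = 0.17051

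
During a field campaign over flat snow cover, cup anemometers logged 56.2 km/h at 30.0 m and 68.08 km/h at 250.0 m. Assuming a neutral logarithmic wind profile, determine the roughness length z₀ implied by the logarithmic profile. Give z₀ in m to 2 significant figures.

z₀ ≈ 0.0013 m

Log law: V(z) ∝ ln(z/z₀). With r = V₁/V₂ = 56.2/68.08 = 0.82550,
r · ln(z₂/z₀) = ln(z₁/z₀) ⇒ ln z₀ = (ln z₁ − r·ln z₂)/(1 − r)
ln z₀ = (3.40120 − 0.82550×5.52146) / 0.17450 = -6.6290
z₀ = exp(-6.6290) = 0.001321 m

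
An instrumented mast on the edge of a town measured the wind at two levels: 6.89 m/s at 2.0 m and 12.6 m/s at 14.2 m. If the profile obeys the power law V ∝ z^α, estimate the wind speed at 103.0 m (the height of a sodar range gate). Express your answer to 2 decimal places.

First find α: α = ln(V₂/V₁)/ln(z₂/z₁) = ln(12.6/6.89)/ln(14.2/2.0) = 0.60363/1.96009 = 0.3080
Extrapolate from 14.2 m to 103.0 m: V₃ = 12.6 × (103.0/14.2)^0.3080 = 12.6 × 1.8408 = 23.1944 m/s

23.19 m/s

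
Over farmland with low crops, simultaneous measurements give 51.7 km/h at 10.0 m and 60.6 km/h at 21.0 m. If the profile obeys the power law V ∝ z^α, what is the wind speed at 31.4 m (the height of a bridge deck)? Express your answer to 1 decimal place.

66.1 km/h

First find α: α = ln(V₂/V₁)/ln(z₂/z₁) = ln(60.6/51.7)/ln(21.0/10.0) = 0.15884/0.74194 = 0.2141
Extrapolate from 21.0 m to 31.4 m: V₃ = 60.6 × (31.4/21.0)^0.2141 = 60.6 × 1.0899 = 66.0504 km/h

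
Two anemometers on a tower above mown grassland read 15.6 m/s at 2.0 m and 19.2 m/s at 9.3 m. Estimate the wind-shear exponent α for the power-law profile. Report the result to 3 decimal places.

Power law: V₂/V₁ = (z₂/z₁)^α ⇒ α = ln(V₂/V₁) / ln(z₂/z₁)
α = ln(19.2/15.6) / ln(9.3/2.0) = ln(1.2308) / ln(4.6500)
  = 0.20764 / 1.53687 = 0.13511

α ≈ 0.135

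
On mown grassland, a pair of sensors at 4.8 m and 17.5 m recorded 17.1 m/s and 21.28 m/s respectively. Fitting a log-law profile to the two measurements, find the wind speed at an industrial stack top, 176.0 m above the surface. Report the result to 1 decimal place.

Log law: V ∝ ln(z/z₀). From the pair, with r = V₁/V₂ = 0.80357,
ln z₀ = (ln z₁ − r·ln z₂)/(1 − r) = (1.5686 − 0.80357×2.8622)/0.19643 = -3.7233 → z₀ = 0.02415 m
V₃ = V₁ · ln(z₃/z₀)/ln(z₁/z₀) = 17.1 × 8.8938/5.2919 = 28.7388 m/s

28.7 m/s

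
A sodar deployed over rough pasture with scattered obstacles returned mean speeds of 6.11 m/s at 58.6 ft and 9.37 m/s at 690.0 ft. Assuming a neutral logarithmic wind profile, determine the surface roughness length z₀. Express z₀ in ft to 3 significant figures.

z₀ ≈ 0.576 ft

Log law: V(z) ∝ ln(z/z₀). With r = V₁/V₂ = 6.11/9.37 = 0.65208,
r · ln(z₂/z₀) = ln(z₁/z₀) ⇒ ln z₀ = (ln z₁ − r·ln z₂)/(1 − r)
ln z₀ = (4.07073 − 0.65208×6.53669) / 0.34792 = -0.5510
z₀ = exp(-0.5510) = 0.5763 ft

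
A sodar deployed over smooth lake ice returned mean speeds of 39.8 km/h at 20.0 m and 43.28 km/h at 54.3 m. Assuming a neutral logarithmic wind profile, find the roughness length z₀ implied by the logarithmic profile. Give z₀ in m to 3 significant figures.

Log law: V(z) ∝ ln(z/z₀). With r = V₁/V₂ = 39.8/43.28 = 0.91959,
r · ln(z₂/z₀) = ln(z₁/z₀) ⇒ ln z₀ = (ln z₁ − r·ln z₂)/(1 − r)
ln z₀ = (2.99573 − 0.91959×3.99452) / 0.08041 = -8.4272
z₀ = exp(-8.4272) = 0.0002188 m

z₀ ≈ 0.000219 m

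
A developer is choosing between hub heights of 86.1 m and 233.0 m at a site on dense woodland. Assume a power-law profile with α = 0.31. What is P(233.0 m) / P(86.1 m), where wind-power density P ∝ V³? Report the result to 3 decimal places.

Speed ratio: V_B/V_A = (z_B/z_A)^α = (233.0/86.1)^0.31 = (2.7062)^0.31 = 1.36154
Power-density ratio: P_B/P_A = (V_B/V_A)³ = (1.36154)³ = 2.52399

2.524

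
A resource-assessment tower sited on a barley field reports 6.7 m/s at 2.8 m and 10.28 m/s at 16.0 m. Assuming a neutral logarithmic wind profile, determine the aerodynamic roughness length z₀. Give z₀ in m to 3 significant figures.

Log law: V(z) ∝ ln(z/z₀). With r = V₁/V₂ = 6.7/10.28 = 0.65175,
r · ln(z₂/z₀) = ln(z₁/z₀) ⇒ ln z₀ = (ln z₁ − r·ln z₂)/(1 − r)
ln z₀ = (1.02962 − 0.65175×2.77259) / 0.34825 = -2.2324
z₀ = exp(-2.2324) = 0.1073 m

z₀ ≈ 0.107 m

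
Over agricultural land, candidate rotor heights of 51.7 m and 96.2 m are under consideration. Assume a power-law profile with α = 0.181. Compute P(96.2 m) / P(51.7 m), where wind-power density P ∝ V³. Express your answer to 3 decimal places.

Speed ratio: V_B/V_A = (z_B/z_A)^α = (96.2/51.7)^0.181 = (1.8607)^0.181 = 1.11896
Power-density ratio: P_B/P_A = (V_B/V_A)³ = (1.11896)³ = 1.40100

1.401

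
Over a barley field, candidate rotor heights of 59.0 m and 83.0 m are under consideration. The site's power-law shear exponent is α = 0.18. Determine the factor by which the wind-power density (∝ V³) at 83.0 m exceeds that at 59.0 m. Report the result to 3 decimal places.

1.202

Speed ratio: V_B/V_A = (z_B/z_A)^α = (83.0/59.0)^0.18 = (1.4068)^0.18 = 1.06336
Power-density ratio: P_B/P_A = (V_B/V_A)³ = (1.06336)³ = 1.20238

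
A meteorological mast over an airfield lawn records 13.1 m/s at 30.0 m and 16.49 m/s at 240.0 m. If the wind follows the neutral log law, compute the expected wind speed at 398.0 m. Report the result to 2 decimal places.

Log law: V ∝ ln(z/z₀). From the pair, with r = V₁/V₂ = 0.79442,
ln z₀ = (ln z₁ − r·ln z₂)/(1 − r) = (3.4012 − 0.79442×5.4806)/0.20558 = -4.6344 → z₀ = 0.009712 m
V₃ = V₁ · ln(z₃/z₀)/ln(z₁/z₀) = 13.1 × 10.6209/8.0356 = 17.3146 m/s

17.31 m/s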